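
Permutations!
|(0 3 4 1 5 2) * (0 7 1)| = 12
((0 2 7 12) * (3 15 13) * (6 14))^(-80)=((0 2 7 12)(3 15 13)(6 14))^(-80)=(3 15 13)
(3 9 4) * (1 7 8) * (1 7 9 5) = (1 9 4 3 5)(7 8) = [0, 9, 2, 5, 3, 1, 6, 8, 7, 4]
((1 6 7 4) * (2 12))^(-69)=(1 4 7 6)(2 12)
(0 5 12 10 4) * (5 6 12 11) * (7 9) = (0 6 12 10 4)(5 11)(7 9) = [6, 1, 2, 3, 0, 11, 12, 9, 8, 7, 4, 5, 10]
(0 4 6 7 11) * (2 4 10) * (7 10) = (0 7 11)(2 4 6 10) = [7, 1, 4, 3, 6, 5, 10, 11, 8, 9, 2, 0]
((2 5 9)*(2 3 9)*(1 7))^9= (1 7)(2 5)(3 9)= ((1 7)(2 5)(3 9))^9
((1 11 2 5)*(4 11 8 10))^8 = ((1 8 10 4 11 2 5))^8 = (1 8 10 4 11 2 5)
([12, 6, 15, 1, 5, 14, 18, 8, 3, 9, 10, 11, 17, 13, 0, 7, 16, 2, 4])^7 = [3, 12, 18, 0, 15, 7, 17, 5, 14, 9, 10, 11, 1, 13, 8, 4, 16, 6, 2]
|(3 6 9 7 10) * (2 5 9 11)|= 8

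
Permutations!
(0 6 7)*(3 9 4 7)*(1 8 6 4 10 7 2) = (0 4 2 1 8 6 3 9 10 7) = [4, 8, 1, 9, 2, 5, 3, 0, 6, 10, 7]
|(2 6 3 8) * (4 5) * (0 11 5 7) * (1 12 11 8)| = |(0 8 2 6 3 1 12 11 5 4 7)| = 11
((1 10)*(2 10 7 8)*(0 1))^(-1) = (0 10 2 8 7 1)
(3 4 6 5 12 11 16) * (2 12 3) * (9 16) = [0, 1, 12, 4, 6, 3, 5, 7, 8, 16, 10, 9, 11, 13, 14, 15, 2] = (2 12 11 9 16)(3 4 6 5)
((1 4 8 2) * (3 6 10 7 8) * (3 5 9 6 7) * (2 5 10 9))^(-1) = ((1 4 10 3 7 8 5 2)(6 9))^(-1) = (1 2 5 8 7 3 10 4)(6 9)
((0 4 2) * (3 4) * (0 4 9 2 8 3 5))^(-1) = ((0 5)(2 4 8 3 9))^(-1) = (0 5)(2 9 3 8 4)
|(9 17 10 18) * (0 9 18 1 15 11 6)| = 8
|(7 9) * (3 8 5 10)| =|(3 8 5 10)(7 9)| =4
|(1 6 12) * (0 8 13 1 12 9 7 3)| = 8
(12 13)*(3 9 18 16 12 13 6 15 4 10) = (3 9 18 16 12 6 15 4 10) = [0, 1, 2, 9, 10, 5, 15, 7, 8, 18, 3, 11, 6, 13, 14, 4, 12, 17, 16]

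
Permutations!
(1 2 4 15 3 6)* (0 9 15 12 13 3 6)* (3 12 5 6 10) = (0 9 15 10 3)(1 2 4 5 6)(12 13) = [9, 2, 4, 0, 5, 6, 1, 7, 8, 15, 3, 11, 13, 12, 14, 10]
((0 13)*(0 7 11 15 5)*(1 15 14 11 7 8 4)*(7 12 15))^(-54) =(15)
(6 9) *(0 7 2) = (0 7 2)(6 9) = [7, 1, 0, 3, 4, 5, 9, 2, 8, 6]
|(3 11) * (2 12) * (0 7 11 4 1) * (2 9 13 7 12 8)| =18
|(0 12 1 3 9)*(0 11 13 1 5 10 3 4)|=10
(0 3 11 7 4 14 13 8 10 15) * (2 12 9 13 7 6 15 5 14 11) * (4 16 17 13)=(0 3 2 12 9 4 11 6 15)(5 14 7 16 17 13 8 10)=[3, 1, 12, 2, 11, 14, 15, 16, 10, 4, 5, 6, 9, 8, 7, 0, 17, 13]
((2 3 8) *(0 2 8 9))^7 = (0 9 3 2)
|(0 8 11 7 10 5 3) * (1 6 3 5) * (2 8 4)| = |(0 4 2 8 11 7 10 1 6 3)| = 10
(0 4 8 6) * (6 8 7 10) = [4, 1, 2, 3, 7, 5, 0, 10, 8, 9, 6] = (0 4 7 10 6)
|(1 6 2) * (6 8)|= |(1 8 6 2)|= 4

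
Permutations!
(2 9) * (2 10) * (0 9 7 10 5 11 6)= (0 9 5 11 6)(2 7 10)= [9, 1, 7, 3, 4, 11, 0, 10, 8, 5, 2, 6]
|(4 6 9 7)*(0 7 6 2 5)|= |(0 7 4 2 5)(6 9)|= 10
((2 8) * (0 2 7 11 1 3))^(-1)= ((0 2 8 7 11 1 3))^(-1)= (0 3 1 11 7 8 2)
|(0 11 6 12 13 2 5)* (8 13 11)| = 15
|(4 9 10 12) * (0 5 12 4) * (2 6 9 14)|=|(0 5 12)(2 6 9 10 4 14)|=6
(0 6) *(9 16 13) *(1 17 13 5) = [6, 17, 2, 3, 4, 1, 0, 7, 8, 16, 10, 11, 12, 9, 14, 15, 5, 13] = (0 6)(1 17 13 9 16 5)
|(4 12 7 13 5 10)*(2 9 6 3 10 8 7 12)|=12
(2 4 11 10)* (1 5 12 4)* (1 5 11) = (1 11 10 2 5 12 4) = [0, 11, 5, 3, 1, 12, 6, 7, 8, 9, 2, 10, 4]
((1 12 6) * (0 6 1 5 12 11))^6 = (12)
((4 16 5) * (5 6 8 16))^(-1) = (4 5)(6 16 8)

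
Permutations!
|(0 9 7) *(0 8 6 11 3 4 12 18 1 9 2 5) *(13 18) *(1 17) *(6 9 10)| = |(0 2 5)(1 10 6 11 3 4 12 13 18 17)(7 8 9)| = 30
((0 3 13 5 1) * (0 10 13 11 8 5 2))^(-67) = (0 1 3 10 11 13 8 2 5)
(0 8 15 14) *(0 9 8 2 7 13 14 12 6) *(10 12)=(0 2 7 13 14 9 8 15 10 12 6)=[2, 1, 7, 3, 4, 5, 0, 13, 15, 8, 12, 11, 6, 14, 9, 10]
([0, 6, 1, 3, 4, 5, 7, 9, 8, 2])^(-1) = (1 2 9 7 6)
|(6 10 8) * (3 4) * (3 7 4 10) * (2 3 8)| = 6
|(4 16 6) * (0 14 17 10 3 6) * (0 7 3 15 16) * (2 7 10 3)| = |(0 14 17 3 6 4)(2 7)(10 15 16)| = 6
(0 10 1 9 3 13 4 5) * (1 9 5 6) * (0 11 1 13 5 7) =[10, 7, 2, 5, 6, 11, 13, 0, 8, 3, 9, 1, 12, 4] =(0 10 9 3 5 11 1 7)(4 6 13)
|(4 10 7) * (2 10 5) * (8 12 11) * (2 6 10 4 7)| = |(2 4 5 6 10)(8 12 11)| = 15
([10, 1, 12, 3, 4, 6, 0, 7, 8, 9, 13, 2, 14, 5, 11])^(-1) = (0 6 5 13 10)(2 11 14 12)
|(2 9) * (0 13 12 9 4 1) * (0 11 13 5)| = 14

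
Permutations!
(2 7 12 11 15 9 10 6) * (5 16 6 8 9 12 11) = (2 7 11 15 12 5 16 6)(8 9 10) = [0, 1, 7, 3, 4, 16, 2, 11, 9, 10, 8, 15, 5, 13, 14, 12, 6]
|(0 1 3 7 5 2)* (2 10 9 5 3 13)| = |(0 1 13 2)(3 7)(5 10 9)| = 12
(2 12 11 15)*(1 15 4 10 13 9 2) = [0, 15, 12, 3, 10, 5, 6, 7, 8, 2, 13, 4, 11, 9, 14, 1] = (1 15)(2 12 11 4 10 13 9)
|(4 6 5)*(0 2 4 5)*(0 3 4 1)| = |(0 2 1)(3 4 6)| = 3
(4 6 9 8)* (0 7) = (0 7)(4 6 9 8) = [7, 1, 2, 3, 6, 5, 9, 0, 4, 8]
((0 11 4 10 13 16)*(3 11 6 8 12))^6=(0 4 8 13 3)(6 10 12 16 11)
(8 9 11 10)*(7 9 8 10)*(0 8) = (0 8)(7 9 11) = [8, 1, 2, 3, 4, 5, 6, 9, 0, 11, 10, 7]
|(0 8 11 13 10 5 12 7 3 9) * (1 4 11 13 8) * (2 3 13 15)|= 45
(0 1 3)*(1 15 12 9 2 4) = (0 15 12 9 2 4 1 3) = [15, 3, 4, 0, 1, 5, 6, 7, 8, 2, 10, 11, 9, 13, 14, 12]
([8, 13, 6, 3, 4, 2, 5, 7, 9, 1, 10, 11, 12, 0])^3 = (0 1 8 13 9)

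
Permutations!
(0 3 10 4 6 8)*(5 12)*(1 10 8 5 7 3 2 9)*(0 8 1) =(0 2 9)(1 10 4 6 5 12 7 3) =[2, 10, 9, 1, 6, 12, 5, 3, 8, 0, 4, 11, 7]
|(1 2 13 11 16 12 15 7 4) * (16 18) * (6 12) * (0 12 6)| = |(0 12 15 7 4 1 2 13 11 18 16)| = 11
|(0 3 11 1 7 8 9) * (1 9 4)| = 4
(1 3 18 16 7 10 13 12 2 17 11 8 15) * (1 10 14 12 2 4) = (1 3 18 16 7 14 12 4)(2 17 11 8 15 10 13) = [0, 3, 17, 18, 1, 5, 6, 14, 15, 9, 13, 8, 4, 2, 12, 10, 7, 11, 16]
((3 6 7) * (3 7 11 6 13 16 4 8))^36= ((3 13 16 4 8)(6 11))^36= (3 13 16 4 8)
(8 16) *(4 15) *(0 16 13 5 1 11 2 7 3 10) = (0 16 8 13 5 1 11 2 7 3 10)(4 15) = [16, 11, 7, 10, 15, 1, 6, 3, 13, 9, 0, 2, 12, 5, 14, 4, 8]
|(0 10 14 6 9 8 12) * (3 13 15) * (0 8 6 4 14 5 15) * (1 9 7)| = 12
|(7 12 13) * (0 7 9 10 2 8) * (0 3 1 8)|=|(0 7 12 13 9 10 2)(1 8 3)|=21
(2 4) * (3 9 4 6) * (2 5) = (2 6 3 9 4 5) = [0, 1, 6, 9, 5, 2, 3, 7, 8, 4]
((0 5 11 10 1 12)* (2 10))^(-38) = (0 10 5 1 11 12 2)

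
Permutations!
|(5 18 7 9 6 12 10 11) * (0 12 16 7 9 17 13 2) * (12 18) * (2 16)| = |(0 18 9 6 2)(5 12 10 11)(7 17 13 16)| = 20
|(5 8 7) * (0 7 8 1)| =|(8)(0 7 5 1)| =4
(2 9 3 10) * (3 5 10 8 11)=(2 9 5 10)(3 8 11)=[0, 1, 9, 8, 4, 10, 6, 7, 11, 5, 2, 3]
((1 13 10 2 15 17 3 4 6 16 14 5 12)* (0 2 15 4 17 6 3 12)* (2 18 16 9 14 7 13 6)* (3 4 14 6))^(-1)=(0 5 14 2 15 10 13 7 16 18)(1 12 17 3)(6 9)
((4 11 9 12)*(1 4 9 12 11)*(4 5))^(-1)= ((1 5 4)(9 11 12))^(-1)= (1 4 5)(9 12 11)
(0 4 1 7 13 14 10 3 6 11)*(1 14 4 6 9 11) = (0 6 1 7 13 4 14 10 3 9 11) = [6, 7, 2, 9, 14, 5, 1, 13, 8, 11, 3, 0, 12, 4, 10]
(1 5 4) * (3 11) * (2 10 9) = (1 5 4)(2 10 9)(3 11) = [0, 5, 10, 11, 1, 4, 6, 7, 8, 2, 9, 3]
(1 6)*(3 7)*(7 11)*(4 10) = [0, 6, 2, 11, 10, 5, 1, 3, 8, 9, 4, 7] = (1 6)(3 11 7)(4 10)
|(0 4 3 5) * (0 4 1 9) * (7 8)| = |(0 1 9)(3 5 4)(7 8)| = 6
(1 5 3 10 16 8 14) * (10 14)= [0, 5, 2, 14, 4, 3, 6, 7, 10, 9, 16, 11, 12, 13, 1, 15, 8]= (1 5 3 14)(8 10 16)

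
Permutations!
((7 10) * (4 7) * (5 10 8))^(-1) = (4 10 5 8 7)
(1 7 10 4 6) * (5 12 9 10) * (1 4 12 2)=(1 7 5 2)(4 6)(9 10 12)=[0, 7, 1, 3, 6, 2, 4, 5, 8, 10, 12, 11, 9]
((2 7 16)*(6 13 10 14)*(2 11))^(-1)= ((2 7 16 11)(6 13 10 14))^(-1)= (2 11 16 7)(6 14 10 13)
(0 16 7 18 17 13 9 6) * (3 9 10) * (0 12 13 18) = [16, 1, 2, 9, 4, 5, 12, 0, 8, 6, 3, 11, 13, 10, 14, 15, 7, 18, 17] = (0 16 7)(3 9 6 12 13 10)(17 18)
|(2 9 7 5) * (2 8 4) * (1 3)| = |(1 3)(2 9 7 5 8 4)| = 6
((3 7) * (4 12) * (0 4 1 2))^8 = (0 1 4 2 12)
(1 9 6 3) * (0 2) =(0 2)(1 9 6 3) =[2, 9, 0, 1, 4, 5, 3, 7, 8, 6]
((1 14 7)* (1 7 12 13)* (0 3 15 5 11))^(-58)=((0 3 15 5 11)(1 14 12 13))^(-58)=(0 15 11 3 5)(1 12)(13 14)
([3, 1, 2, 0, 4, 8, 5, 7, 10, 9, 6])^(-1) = [3, 1, 2, 0, 4, 6, 10, 7, 5, 9, 8]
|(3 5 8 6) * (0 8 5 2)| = 5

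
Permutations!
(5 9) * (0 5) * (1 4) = [5, 4, 2, 3, 1, 9, 6, 7, 8, 0] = (0 5 9)(1 4)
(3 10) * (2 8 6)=(2 8 6)(3 10)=[0, 1, 8, 10, 4, 5, 2, 7, 6, 9, 3]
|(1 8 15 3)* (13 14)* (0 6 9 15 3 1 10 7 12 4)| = |(0 6 9 15 1 8 3 10 7 12 4)(13 14)| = 22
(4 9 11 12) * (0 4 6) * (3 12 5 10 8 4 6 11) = (0 6)(3 12 11 5 10 8 4 9) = [6, 1, 2, 12, 9, 10, 0, 7, 4, 3, 8, 5, 11]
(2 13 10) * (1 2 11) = [0, 2, 13, 3, 4, 5, 6, 7, 8, 9, 11, 1, 12, 10] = (1 2 13 10 11)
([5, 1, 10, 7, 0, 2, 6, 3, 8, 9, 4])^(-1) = (0 4 10 2 5)(3 7)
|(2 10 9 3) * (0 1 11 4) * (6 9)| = |(0 1 11 4)(2 10 6 9 3)| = 20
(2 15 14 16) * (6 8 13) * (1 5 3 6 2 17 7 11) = (1 5 3 6 8 13 2 15 14 16 17 7 11) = [0, 5, 15, 6, 4, 3, 8, 11, 13, 9, 10, 1, 12, 2, 16, 14, 17, 7]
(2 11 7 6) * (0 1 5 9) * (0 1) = [0, 5, 11, 3, 4, 9, 2, 6, 8, 1, 10, 7] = (1 5 9)(2 11 7 6)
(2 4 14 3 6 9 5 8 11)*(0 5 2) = [5, 1, 4, 6, 14, 8, 9, 7, 11, 2, 10, 0, 12, 13, 3] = (0 5 8 11)(2 4 14 3 6 9)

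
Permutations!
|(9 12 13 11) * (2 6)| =4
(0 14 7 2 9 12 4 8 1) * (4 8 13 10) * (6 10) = (0 14 7 2 9 12 8 1)(4 13 6 10) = [14, 0, 9, 3, 13, 5, 10, 2, 1, 12, 4, 11, 8, 6, 7]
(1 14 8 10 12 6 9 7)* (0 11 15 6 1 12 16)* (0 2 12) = (0 11 15 6 9 7)(1 14 8 10 16 2 12) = [11, 14, 12, 3, 4, 5, 9, 0, 10, 7, 16, 15, 1, 13, 8, 6, 2]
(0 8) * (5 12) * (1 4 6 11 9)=(0 8)(1 4 6 11 9)(5 12)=[8, 4, 2, 3, 6, 12, 11, 7, 0, 1, 10, 9, 5]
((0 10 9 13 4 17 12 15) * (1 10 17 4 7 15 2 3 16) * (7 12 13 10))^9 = ((0 17 13 12 2 3 16 1 7 15)(9 10))^9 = (0 15 7 1 16 3 2 12 13 17)(9 10)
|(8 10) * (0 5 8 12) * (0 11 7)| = |(0 5 8 10 12 11 7)| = 7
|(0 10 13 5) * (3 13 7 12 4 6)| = |(0 10 7 12 4 6 3 13 5)| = 9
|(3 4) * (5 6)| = |(3 4)(5 6)| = 2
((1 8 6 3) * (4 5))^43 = (1 3 6 8)(4 5)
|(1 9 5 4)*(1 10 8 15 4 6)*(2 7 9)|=12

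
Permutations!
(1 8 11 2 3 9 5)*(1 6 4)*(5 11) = [0, 8, 3, 9, 1, 6, 4, 7, 5, 11, 10, 2] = (1 8 5 6 4)(2 3 9 11)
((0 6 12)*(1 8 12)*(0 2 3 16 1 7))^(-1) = ((0 6 7)(1 8 12 2 3 16))^(-1) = (0 7 6)(1 16 3 2 12 8)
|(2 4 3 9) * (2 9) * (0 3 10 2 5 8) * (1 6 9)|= |(0 3 5 8)(1 6 9)(2 4 10)|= 12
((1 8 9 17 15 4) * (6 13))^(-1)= ((1 8 9 17 15 4)(6 13))^(-1)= (1 4 15 17 9 8)(6 13)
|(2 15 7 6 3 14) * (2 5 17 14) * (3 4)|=|(2 15 7 6 4 3)(5 17 14)|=6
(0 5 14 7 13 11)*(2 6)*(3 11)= [5, 1, 6, 11, 4, 14, 2, 13, 8, 9, 10, 0, 12, 3, 7]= (0 5 14 7 13 3 11)(2 6)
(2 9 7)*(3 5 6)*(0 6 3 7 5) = (0 6 7 2 9 5 3) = [6, 1, 9, 0, 4, 3, 7, 2, 8, 5]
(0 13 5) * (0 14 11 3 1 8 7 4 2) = (0 13 5 14 11 3 1 8 7 4 2) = [13, 8, 0, 1, 2, 14, 6, 4, 7, 9, 10, 3, 12, 5, 11]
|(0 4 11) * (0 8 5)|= 5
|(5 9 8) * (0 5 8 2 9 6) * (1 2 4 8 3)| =|(0 5 6)(1 2 9 4 8 3)| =6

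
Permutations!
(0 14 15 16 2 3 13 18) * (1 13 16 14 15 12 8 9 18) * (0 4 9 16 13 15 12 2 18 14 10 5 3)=[12, 15, 0, 13, 9, 3, 6, 7, 16, 14, 5, 11, 8, 1, 2, 10, 18, 17, 4]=(0 12 8 16 18 4 9 14 2)(1 15 10 5 3 13)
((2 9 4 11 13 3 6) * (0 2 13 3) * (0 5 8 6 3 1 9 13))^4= (0 8 13)(2 6 5)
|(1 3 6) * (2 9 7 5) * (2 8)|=15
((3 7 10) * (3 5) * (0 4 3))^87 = ((0 4 3 7 10 5))^87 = (0 7)(3 5)(4 10)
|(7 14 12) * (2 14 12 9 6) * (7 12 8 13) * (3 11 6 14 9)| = 6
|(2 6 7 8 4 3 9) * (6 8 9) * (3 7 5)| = 15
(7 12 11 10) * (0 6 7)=(0 6 7 12 11 10)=[6, 1, 2, 3, 4, 5, 7, 12, 8, 9, 0, 10, 11]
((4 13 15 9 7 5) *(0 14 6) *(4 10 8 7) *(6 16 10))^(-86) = ((0 14 16 10 8 7 5 6)(4 13 15 9))^(-86) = (0 16 8 5)(4 15)(6 14 10 7)(9 13)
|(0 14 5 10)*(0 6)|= |(0 14 5 10 6)|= 5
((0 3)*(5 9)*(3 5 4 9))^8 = ((0 5 3)(4 9))^8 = (9)(0 3 5)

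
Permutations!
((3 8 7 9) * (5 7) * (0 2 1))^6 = ((0 2 1)(3 8 5 7 9))^6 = (3 8 5 7 9)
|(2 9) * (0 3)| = 2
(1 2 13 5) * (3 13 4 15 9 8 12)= [0, 2, 4, 13, 15, 1, 6, 7, 12, 8, 10, 11, 3, 5, 14, 9]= (1 2 4 15 9 8 12 3 13 5)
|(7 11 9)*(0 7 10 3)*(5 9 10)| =|(0 7 11 10 3)(5 9)| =10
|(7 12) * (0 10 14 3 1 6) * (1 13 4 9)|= 18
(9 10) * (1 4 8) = (1 4 8)(9 10) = [0, 4, 2, 3, 8, 5, 6, 7, 1, 10, 9]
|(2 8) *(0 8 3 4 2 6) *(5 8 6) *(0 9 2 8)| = 8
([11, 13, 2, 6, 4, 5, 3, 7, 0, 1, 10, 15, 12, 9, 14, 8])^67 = (0 8 15 11)(1 13 9)(3 6)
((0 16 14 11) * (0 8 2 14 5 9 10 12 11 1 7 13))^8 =((0 16 5 9 10 12 11 8 2 14 1 7 13))^8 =(0 2 9 7 11 16 14 10 13 8 5 1 12)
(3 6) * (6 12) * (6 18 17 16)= (3 12 18 17 16 6)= [0, 1, 2, 12, 4, 5, 3, 7, 8, 9, 10, 11, 18, 13, 14, 15, 6, 16, 17]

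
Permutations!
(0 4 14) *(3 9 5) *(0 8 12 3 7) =(0 4 14 8 12 3 9 5 7) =[4, 1, 2, 9, 14, 7, 6, 0, 12, 5, 10, 11, 3, 13, 8]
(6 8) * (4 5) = [0, 1, 2, 3, 5, 4, 8, 7, 6] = (4 5)(6 8)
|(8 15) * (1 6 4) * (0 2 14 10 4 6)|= |(0 2 14 10 4 1)(8 15)|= 6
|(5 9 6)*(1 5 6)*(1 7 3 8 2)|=|(1 5 9 7 3 8 2)|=7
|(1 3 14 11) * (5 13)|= 4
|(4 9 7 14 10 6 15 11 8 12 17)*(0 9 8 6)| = 60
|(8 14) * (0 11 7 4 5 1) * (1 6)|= 14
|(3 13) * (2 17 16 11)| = 4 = |(2 17 16 11)(3 13)|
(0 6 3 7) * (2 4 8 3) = [6, 1, 4, 7, 8, 5, 2, 0, 3] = (0 6 2 4 8 3 7)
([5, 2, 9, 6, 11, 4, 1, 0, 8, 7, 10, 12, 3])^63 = [2, 12, 3, 4, 7, 9, 11, 1, 8, 6, 10, 0, 5]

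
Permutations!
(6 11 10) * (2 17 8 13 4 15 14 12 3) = (2 17 8 13 4 15 14 12 3)(6 11 10) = [0, 1, 17, 2, 15, 5, 11, 7, 13, 9, 6, 10, 3, 4, 12, 14, 16, 8]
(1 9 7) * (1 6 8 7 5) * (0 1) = (0 1 9 5)(6 8 7) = [1, 9, 2, 3, 4, 0, 8, 6, 7, 5]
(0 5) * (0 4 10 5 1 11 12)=(0 1 11 12)(4 10 5)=[1, 11, 2, 3, 10, 4, 6, 7, 8, 9, 5, 12, 0]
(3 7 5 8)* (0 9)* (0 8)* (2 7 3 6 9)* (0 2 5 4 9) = (0 5 2 7 4 9 8 6) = [5, 1, 7, 3, 9, 2, 0, 4, 6, 8]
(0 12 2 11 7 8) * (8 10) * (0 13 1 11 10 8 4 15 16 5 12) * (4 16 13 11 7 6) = (1 7 8 11 6 4 15 13)(2 10 16 5 12) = [0, 7, 10, 3, 15, 12, 4, 8, 11, 9, 16, 6, 2, 1, 14, 13, 5]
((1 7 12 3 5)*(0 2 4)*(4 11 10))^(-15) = (12)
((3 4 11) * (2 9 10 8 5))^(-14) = (2 9 10 8 5)(3 4 11)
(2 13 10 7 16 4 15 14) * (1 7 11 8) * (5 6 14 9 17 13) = (1 7 16 4 15 9 17 13 10 11 8)(2 5 6 14) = [0, 7, 5, 3, 15, 6, 14, 16, 1, 17, 11, 8, 12, 10, 2, 9, 4, 13]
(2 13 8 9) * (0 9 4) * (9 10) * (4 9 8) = (0 10 8 9 2 13 4) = [10, 1, 13, 3, 0, 5, 6, 7, 9, 2, 8, 11, 12, 4]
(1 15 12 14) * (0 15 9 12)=(0 15)(1 9 12 14)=[15, 9, 2, 3, 4, 5, 6, 7, 8, 12, 10, 11, 14, 13, 1, 0]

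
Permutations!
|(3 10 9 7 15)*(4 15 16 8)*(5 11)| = 8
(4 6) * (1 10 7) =(1 10 7)(4 6) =[0, 10, 2, 3, 6, 5, 4, 1, 8, 9, 7]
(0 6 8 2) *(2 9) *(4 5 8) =(0 6 4 5 8 9 2) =[6, 1, 0, 3, 5, 8, 4, 7, 9, 2]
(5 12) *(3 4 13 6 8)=[0, 1, 2, 4, 13, 12, 8, 7, 3, 9, 10, 11, 5, 6]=(3 4 13 6 8)(5 12)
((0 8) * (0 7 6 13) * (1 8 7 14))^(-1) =(0 13 6 7)(1 14 8)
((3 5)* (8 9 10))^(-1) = ((3 5)(8 9 10))^(-1) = (3 5)(8 10 9)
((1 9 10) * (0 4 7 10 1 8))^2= (0 7 8 4 10)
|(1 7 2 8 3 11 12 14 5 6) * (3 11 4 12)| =11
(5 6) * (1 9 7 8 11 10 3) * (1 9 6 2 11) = (1 6 5 2 11 10 3 9 7 8) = [0, 6, 11, 9, 4, 2, 5, 8, 1, 7, 3, 10]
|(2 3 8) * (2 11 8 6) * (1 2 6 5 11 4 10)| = |(1 2 3 5 11 8 4 10)| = 8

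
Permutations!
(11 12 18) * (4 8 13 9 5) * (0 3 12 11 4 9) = (0 3 12 18 4 8 13)(5 9) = [3, 1, 2, 12, 8, 9, 6, 7, 13, 5, 10, 11, 18, 0, 14, 15, 16, 17, 4]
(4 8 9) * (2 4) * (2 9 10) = (2 4 8 10) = [0, 1, 4, 3, 8, 5, 6, 7, 10, 9, 2]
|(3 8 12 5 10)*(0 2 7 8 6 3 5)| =|(0 2 7 8 12)(3 6)(5 10)| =10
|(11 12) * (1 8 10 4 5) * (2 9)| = 10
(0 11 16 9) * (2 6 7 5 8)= [11, 1, 6, 3, 4, 8, 7, 5, 2, 0, 10, 16, 12, 13, 14, 15, 9]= (0 11 16 9)(2 6 7 5 8)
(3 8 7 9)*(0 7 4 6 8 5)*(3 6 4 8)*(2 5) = (0 7 9 6 3 2 5) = [7, 1, 5, 2, 4, 0, 3, 9, 8, 6]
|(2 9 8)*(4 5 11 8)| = 6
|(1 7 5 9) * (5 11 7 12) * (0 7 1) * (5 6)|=|(0 7 11 1 12 6 5 9)|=8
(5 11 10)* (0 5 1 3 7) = (0 5 11 10 1 3 7) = [5, 3, 2, 7, 4, 11, 6, 0, 8, 9, 1, 10]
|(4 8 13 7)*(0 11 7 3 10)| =8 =|(0 11 7 4 8 13 3 10)|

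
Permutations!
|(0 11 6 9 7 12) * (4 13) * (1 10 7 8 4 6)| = 30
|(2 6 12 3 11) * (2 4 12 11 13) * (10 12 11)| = 6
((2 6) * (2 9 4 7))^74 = ((2 6 9 4 7))^74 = (2 7 4 9 6)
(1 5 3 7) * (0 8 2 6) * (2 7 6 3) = (0 8 7 1 5 2 3 6) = [8, 5, 3, 6, 4, 2, 0, 1, 7]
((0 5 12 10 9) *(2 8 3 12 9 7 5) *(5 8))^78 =(0 5)(2 9)(3 7 12 8 10)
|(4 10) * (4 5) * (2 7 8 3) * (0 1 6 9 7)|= 24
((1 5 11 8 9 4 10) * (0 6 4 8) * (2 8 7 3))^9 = ((0 6 4 10 1 5 11)(2 8 9 7 3))^9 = (0 4 1 11 6 10 5)(2 3 7 9 8)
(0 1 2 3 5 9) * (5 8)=(0 1 2 3 8 5 9)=[1, 2, 3, 8, 4, 9, 6, 7, 5, 0]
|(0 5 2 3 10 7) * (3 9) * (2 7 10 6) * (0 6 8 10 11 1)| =11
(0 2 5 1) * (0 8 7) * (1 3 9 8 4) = [2, 4, 5, 9, 1, 3, 6, 0, 7, 8] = (0 2 5 3 9 8 7)(1 4)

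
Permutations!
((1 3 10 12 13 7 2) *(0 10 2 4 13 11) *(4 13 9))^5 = (0 10 12 11)(1 2 3)(4 9)(7 13)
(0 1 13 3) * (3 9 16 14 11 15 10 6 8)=[1, 13, 2, 0, 4, 5, 8, 7, 3, 16, 6, 15, 12, 9, 11, 10, 14]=(0 1 13 9 16 14 11 15 10 6 8 3)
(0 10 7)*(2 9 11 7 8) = (0 10 8 2 9 11 7) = [10, 1, 9, 3, 4, 5, 6, 0, 2, 11, 8, 7]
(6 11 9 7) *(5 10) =(5 10)(6 11 9 7) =[0, 1, 2, 3, 4, 10, 11, 6, 8, 7, 5, 9]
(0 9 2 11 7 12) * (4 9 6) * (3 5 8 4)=[6, 1, 11, 5, 9, 8, 3, 12, 4, 2, 10, 7, 0]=(0 6 3 5 8 4 9 2 11 7 12)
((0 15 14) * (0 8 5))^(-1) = ((0 15 14 8 5))^(-1) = (0 5 8 14 15)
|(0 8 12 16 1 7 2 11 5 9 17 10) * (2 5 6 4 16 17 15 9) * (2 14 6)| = 70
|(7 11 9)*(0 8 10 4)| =|(0 8 10 4)(7 11 9)| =12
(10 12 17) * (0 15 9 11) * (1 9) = (0 15 1 9 11)(10 12 17) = [15, 9, 2, 3, 4, 5, 6, 7, 8, 11, 12, 0, 17, 13, 14, 1, 16, 10]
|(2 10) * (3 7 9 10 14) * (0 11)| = 6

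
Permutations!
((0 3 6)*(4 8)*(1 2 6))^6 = ((0 3 1 2 6)(4 8))^6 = (8)(0 3 1 2 6)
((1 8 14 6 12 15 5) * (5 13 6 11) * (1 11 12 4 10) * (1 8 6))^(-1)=(1 13 15 12 14 8 10 4 6)(5 11)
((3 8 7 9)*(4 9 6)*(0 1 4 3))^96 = ((0 1 4 9)(3 8 7 6))^96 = (9)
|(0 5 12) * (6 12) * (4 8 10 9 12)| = 8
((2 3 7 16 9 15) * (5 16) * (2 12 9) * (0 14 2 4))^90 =(0 2 7 16)(3 5 4 14)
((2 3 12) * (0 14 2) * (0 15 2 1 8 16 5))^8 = ((0 14 1 8 16 5)(2 3 12 15))^8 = (0 1 16)(5 14 8)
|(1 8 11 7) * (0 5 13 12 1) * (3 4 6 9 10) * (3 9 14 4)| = 24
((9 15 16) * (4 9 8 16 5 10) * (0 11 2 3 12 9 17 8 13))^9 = (0 4 12 13 10 3 16 5 2 8 15 11 17 9)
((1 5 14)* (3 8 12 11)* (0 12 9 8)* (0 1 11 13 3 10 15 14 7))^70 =((0 12 13 3 1 5 7)(8 9)(10 15 14 11))^70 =(10 14)(11 15)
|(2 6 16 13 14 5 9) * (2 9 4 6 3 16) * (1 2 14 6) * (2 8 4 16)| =30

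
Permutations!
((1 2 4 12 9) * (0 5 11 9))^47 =(0 12 4 2 1 9 11 5)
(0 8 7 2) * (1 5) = [8, 5, 0, 3, 4, 1, 6, 2, 7] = (0 8 7 2)(1 5)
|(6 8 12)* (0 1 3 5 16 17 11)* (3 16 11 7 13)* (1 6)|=|(0 6 8 12 1 16 17 7 13 3 5 11)|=12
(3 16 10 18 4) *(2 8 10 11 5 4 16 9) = (2 8 10 18 16 11 5 4 3 9) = [0, 1, 8, 9, 3, 4, 6, 7, 10, 2, 18, 5, 12, 13, 14, 15, 11, 17, 16]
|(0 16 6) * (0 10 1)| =5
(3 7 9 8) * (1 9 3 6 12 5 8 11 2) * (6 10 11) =(1 9 6 12 5 8 10 11 2)(3 7) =[0, 9, 1, 7, 4, 8, 12, 3, 10, 6, 11, 2, 5]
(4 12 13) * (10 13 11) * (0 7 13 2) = (0 7 13 4 12 11 10 2) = [7, 1, 0, 3, 12, 5, 6, 13, 8, 9, 2, 10, 11, 4]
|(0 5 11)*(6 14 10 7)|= |(0 5 11)(6 14 10 7)|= 12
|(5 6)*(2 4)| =2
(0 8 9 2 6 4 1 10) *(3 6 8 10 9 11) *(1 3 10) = (0 1 9 2 8 11 10)(3 6 4) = [1, 9, 8, 6, 3, 5, 4, 7, 11, 2, 0, 10]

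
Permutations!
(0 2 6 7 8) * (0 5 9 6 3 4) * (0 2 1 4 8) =(0 1 4 2 3 8 5 9 6 7) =[1, 4, 3, 8, 2, 9, 7, 0, 5, 6]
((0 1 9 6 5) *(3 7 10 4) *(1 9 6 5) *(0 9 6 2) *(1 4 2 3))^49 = (0 6 4 1 3 7 10 2)(5 9)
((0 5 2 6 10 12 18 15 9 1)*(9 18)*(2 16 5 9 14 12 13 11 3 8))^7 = ((0 9 1)(2 6 10 13 11 3 8)(5 16)(12 14)(15 18))^7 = (0 9 1)(5 16)(12 14)(15 18)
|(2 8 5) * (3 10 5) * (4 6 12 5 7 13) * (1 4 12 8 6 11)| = 9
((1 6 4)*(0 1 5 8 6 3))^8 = ((0 1 3)(4 5 8 6))^8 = (8)(0 3 1)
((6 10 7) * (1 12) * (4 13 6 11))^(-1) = (1 12)(4 11 7 10 6 13) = ((1 12)(4 13 6 10 7 11))^(-1)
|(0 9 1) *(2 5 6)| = 3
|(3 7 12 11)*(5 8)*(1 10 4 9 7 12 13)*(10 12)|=18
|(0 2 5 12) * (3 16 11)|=|(0 2 5 12)(3 16 11)|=12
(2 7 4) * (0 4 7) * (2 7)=(0 4 7 2)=[4, 1, 0, 3, 7, 5, 6, 2]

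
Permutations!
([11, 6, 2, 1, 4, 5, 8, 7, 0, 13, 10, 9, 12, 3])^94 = (0 6 3 9)(1 13 11 8)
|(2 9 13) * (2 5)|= |(2 9 13 5)|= 4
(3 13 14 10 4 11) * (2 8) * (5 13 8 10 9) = (2 10 4 11 3 8)(5 13 14 9) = [0, 1, 10, 8, 11, 13, 6, 7, 2, 5, 4, 3, 12, 14, 9]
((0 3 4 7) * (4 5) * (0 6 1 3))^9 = (1 4)(3 7)(5 6)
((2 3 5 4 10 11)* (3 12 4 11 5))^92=((2 12 4 10 5 11))^92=(2 4 5)(10 11 12)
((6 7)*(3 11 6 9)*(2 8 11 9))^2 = ((2 8 11 6 7)(3 9))^2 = (2 11 7 8 6)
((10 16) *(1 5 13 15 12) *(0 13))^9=(0 12)(1 13)(5 15)(10 16)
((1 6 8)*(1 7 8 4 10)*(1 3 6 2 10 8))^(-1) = ((1 2 10 3 6 4 8 7))^(-1) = (1 7 8 4 6 3 10 2)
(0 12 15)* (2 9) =(0 12 15)(2 9) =[12, 1, 9, 3, 4, 5, 6, 7, 8, 2, 10, 11, 15, 13, 14, 0]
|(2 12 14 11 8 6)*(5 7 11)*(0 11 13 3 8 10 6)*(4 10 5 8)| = 13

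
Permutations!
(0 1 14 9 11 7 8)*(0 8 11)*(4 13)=(0 1 14 9)(4 13)(7 11)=[1, 14, 2, 3, 13, 5, 6, 11, 8, 0, 10, 7, 12, 4, 9]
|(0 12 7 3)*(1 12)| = |(0 1 12 7 3)| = 5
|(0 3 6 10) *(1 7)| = 4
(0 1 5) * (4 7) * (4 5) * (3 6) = (0 1 4 7 5)(3 6) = [1, 4, 2, 6, 7, 0, 3, 5]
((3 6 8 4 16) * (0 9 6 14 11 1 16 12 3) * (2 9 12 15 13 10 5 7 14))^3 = ((0 12 3 2 9 6 8 4 15 13 10 5 7 14 11 1 16))^3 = (0 2 8 13 7 1 12 9 4 10 14 16 3 6 15 5 11)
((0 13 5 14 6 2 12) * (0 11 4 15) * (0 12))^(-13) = (0 2 6 14 5 13)(4 11 12 15)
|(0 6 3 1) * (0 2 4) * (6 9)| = 7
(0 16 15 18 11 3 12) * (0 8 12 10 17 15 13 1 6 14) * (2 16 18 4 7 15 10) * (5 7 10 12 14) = (0 18 11 3 2 16 13 1 6 5 7 15 4 10 17 12 8 14) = [18, 6, 16, 2, 10, 7, 5, 15, 14, 9, 17, 3, 8, 1, 0, 4, 13, 12, 11]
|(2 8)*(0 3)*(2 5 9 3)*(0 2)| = 5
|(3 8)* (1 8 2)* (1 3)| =2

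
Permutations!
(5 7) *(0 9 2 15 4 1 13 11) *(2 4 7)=(0 9 4 1 13 11)(2 15 7 5)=[9, 13, 15, 3, 1, 2, 6, 5, 8, 4, 10, 0, 12, 11, 14, 7]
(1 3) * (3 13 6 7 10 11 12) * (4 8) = (1 13 6 7 10 11 12 3)(4 8) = [0, 13, 2, 1, 8, 5, 7, 10, 4, 9, 11, 12, 3, 6]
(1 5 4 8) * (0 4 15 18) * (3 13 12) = (0 4 8 1 5 15 18)(3 13 12) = [4, 5, 2, 13, 8, 15, 6, 7, 1, 9, 10, 11, 3, 12, 14, 18, 16, 17, 0]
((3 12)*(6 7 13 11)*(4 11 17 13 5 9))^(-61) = ((3 12)(4 11 6 7 5 9)(13 17))^(-61) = (3 12)(4 9 5 7 6 11)(13 17)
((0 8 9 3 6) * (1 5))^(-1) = (0 6 3 9 8)(1 5)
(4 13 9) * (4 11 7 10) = (4 13 9 11 7 10) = [0, 1, 2, 3, 13, 5, 6, 10, 8, 11, 4, 7, 12, 9]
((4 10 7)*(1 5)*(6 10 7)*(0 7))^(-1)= (0 4 7)(1 5)(6 10)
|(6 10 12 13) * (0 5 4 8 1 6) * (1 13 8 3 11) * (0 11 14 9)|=|(0 5 4 3 14 9)(1 6 10 12 8 13 11)|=42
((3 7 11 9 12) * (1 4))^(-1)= ((1 4)(3 7 11 9 12))^(-1)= (1 4)(3 12 9 11 7)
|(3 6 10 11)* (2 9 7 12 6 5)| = 9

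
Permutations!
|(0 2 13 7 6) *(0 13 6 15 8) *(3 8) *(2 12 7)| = 6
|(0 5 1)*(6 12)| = 6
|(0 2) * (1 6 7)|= 6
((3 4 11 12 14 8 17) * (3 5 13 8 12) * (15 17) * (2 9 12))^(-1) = (2 14 12 9)(3 11 4)(5 17 15 8 13)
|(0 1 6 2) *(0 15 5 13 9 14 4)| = 10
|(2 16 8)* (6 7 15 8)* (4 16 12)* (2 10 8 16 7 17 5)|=|(2 12 4 7 15 16 6 17 5)(8 10)|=18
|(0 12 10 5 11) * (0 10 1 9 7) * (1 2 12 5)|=14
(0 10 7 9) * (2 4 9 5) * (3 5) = [10, 1, 4, 5, 9, 2, 6, 3, 8, 0, 7] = (0 10 7 3 5 2 4 9)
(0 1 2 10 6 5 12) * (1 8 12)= [8, 2, 10, 3, 4, 1, 5, 7, 12, 9, 6, 11, 0]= (0 8 12)(1 2 10 6 5)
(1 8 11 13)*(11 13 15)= (1 8 13)(11 15)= [0, 8, 2, 3, 4, 5, 6, 7, 13, 9, 10, 15, 12, 1, 14, 11]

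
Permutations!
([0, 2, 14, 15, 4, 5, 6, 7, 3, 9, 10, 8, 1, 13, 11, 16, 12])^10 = [0, 2, 14, 15, 4, 5, 6, 7, 3, 9, 10, 8, 1, 13, 11, 16, 12]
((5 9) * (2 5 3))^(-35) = ((2 5 9 3))^(-35) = (2 5 9 3)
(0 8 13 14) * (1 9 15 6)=[8, 9, 2, 3, 4, 5, 1, 7, 13, 15, 10, 11, 12, 14, 0, 6]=(0 8 13 14)(1 9 15 6)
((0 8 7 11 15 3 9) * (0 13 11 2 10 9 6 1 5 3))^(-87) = (0 2 13)(1 5 3 6)(7 9 15)(8 10 11)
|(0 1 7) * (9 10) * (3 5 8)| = |(0 1 7)(3 5 8)(9 10)| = 6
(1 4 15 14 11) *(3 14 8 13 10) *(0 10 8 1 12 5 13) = (0 10 3 14 11 12 5 13 8)(1 4 15) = [10, 4, 2, 14, 15, 13, 6, 7, 0, 9, 3, 12, 5, 8, 11, 1]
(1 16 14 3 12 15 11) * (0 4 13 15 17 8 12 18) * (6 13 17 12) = (0 4 17 8 6 13 15 11 1 16 14 3 18) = [4, 16, 2, 18, 17, 5, 13, 7, 6, 9, 10, 1, 12, 15, 3, 11, 14, 8, 0]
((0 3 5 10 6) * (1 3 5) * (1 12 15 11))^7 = (0 6 10 5)(1 12 11 3 15)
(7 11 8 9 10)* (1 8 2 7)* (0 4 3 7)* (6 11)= [4, 8, 0, 7, 3, 5, 11, 6, 9, 10, 1, 2]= (0 4 3 7 6 11 2)(1 8 9 10)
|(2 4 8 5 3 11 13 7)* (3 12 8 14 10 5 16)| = |(2 4 14 10 5 12 8 16 3 11 13 7)| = 12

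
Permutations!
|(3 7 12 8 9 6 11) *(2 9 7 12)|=|(2 9 6 11 3 12 8 7)|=8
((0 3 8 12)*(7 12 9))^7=(0 3 8 9 7 12)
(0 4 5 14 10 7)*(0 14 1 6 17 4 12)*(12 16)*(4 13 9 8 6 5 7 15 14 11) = (0 16 12)(1 5)(4 7 11)(6 17 13 9 8)(10 15 14) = [16, 5, 2, 3, 7, 1, 17, 11, 6, 8, 15, 4, 0, 9, 10, 14, 12, 13]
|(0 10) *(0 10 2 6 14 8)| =5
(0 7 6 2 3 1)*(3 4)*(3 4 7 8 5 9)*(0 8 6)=[6, 8, 7, 1, 4, 9, 2, 0, 5, 3]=(0 6 2 7)(1 8 5 9 3)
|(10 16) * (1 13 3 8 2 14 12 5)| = |(1 13 3 8 2 14 12 5)(10 16)| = 8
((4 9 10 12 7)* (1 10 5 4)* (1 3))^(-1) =(1 3 7 12 10)(4 5 9)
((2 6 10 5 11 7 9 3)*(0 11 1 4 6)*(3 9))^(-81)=(0 2 3 7 11)(1 5 10 6 4)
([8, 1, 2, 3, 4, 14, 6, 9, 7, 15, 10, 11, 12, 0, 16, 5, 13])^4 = [15, 1, 2, 3, 4, 0, 6, 14, 5, 16, 10, 11, 12, 9, 8, 13, 7]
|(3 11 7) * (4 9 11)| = 5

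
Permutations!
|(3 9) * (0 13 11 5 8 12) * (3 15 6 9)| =6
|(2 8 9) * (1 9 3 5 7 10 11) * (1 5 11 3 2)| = 10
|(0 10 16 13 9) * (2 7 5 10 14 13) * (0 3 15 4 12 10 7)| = |(0 14 13 9 3 15 4 12 10 16 2)(5 7)| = 22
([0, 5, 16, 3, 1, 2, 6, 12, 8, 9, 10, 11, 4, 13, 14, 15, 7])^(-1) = (1 4 12 7 16 2 5)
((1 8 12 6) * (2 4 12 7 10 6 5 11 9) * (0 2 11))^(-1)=((0 2 4 12 5)(1 8 7 10 6)(9 11))^(-1)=(0 5 12 4 2)(1 6 10 7 8)(9 11)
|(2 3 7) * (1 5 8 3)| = 6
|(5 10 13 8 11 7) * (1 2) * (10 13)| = 10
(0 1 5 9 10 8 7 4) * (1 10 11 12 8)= (0 10 1 5 9 11 12 8 7 4)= [10, 5, 2, 3, 0, 9, 6, 4, 7, 11, 1, 12, 8]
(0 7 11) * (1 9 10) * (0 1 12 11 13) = (0 7 13)(1 9 10 12 11) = [7, 9, 2, 3, 4, 5, 6, 13, 8, 10, 12, 1, 11, 0]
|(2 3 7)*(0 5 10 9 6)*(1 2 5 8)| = 10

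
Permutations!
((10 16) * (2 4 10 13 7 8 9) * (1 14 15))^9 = (2 4 10 16 13 7 8 9)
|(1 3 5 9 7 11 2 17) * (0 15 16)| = 24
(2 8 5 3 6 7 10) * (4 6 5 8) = (2 4 6 7 10)(3 5) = [0, 1, 4, 5, 6, 3, 7, 10, 8, 9, 2]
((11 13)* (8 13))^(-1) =((8 13 11))^(-1) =(8 11 13)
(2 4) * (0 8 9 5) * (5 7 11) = (0 8 9 7 11 5)(2 4) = [8, 1, 4, 3, 2, 0, 6, 11, 9, 7, 10, 5]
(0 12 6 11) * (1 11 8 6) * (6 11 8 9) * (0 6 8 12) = (1 12)(6 9 8 11) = [0, 12, 2, 3, 4, 5, 9, 7, 11, 8, 10, 6, 1]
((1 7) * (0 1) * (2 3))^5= ((0 1 7)(2 3))^5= (0 7 1)(2 3)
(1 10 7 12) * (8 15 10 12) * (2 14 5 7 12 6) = (1 6 2 14 5 7 8 15 10 12) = [0, 6, 14, 3, 4, 7, 2, 8, 15, 9, 12, 11, 1, 13, 5, 10]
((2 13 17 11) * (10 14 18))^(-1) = (2 11 17 13)(10 18 14)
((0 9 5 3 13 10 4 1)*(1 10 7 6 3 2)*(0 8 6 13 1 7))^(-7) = (0 13 7 2 5 9)(1 8 6 3)(4 10)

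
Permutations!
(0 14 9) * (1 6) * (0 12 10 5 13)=(0 14 9 12 10 5 13)(1 6)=[14, 6, 2, 3, 4, 13, 1, 7, 8, 12, 5, 11, 10, 0, 9]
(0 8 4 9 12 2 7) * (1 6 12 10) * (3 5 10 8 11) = (0 11 3 5 10 1 6 12 2 7)(4 9 8) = [11, 6, 7, 5, 9, 10, 12, 0, 4, 8, 1, 3, 2]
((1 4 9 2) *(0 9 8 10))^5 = (0 8 1 9 10 4 2)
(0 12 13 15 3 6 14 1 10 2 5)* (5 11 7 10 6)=(0 12 13 15 3 5)(1 6 14)(2 11 7 10)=[12, 6, 11, 5, 4, 0, 14, 10, 8, 9, 2, 7, 13, 15, 1, 3]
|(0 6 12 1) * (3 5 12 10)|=7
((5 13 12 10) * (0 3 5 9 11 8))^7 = (0 11 10 13 3 8 9 12 5)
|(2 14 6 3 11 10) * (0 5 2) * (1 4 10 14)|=|(0 5 2 1 4 10)(3 11 14 6)|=12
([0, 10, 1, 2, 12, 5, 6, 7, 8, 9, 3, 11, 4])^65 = (1 10 3 2)(4 12)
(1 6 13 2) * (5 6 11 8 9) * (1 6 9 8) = (1 11)(2 6 13)(5 9) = [0, 11, 6, 3, 4, 9, 13, 7, 8, 5, 10, 1, 12, 2]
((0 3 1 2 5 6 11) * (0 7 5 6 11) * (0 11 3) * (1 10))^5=((1 2 6 11 7 5 3 10))^5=(1 5 6 10 7 2 3 11)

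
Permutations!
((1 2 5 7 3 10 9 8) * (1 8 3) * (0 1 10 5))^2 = (0 2 1)(3 7 9 5 10)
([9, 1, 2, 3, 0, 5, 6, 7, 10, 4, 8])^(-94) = [4, 1, 2, 3, 9, 5, 6, 7, 8, 0, 10]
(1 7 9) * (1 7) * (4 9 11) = (4 9 7 11) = [0, 1, 2, 3, 9, 5, 6, 11, 8, 7, 10, 4]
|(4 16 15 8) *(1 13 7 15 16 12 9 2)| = 9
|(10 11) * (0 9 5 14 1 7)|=6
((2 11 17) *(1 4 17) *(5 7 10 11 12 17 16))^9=((1 4 16 5 7 10 11)(2 12 17))^9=(17)(1 16 7 11 4 5 10)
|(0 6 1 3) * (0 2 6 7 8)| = |(0 7 8)(1 3 2 6)| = 12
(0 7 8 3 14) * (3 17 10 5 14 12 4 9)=(0 7 8 17 10 5 14)(3 12 4 9)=[7, 1, 2, 12, 9, 14, 6, 8, 17, 3, 5, 11, 4, 13, 0, 15, 16, 10]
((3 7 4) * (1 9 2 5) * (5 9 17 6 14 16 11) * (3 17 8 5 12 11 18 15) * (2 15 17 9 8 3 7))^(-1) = (1 5 8 2 3)(4 7 15 9)(6 17 18 16 14)(11 12)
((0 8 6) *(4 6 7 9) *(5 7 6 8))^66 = (0 9 6 7 8 5 4)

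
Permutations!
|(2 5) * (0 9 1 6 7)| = |(0 9 1 6 7)(2 5)| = 10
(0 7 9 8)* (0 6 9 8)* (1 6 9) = [7, 6, 2, 3, 4, 5, 1, 8, 9, 0] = (0 7 8 9)(1 6)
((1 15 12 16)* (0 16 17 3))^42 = ((0 16 1 15 12 17 3))^42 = (17)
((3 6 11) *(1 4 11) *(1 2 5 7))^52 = ((1 4 11 3 6 2 5 7))^52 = (1 6)(2 4)(3 7)(5 11)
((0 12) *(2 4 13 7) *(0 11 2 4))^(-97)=((0 12 11 2)(4 13 7))^(-97)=(0 2 11 12)(4 7 13)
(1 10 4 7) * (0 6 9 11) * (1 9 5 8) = [6, 10, 2, 3, 7, 8, 5, 9, 1, 11, 4, 0] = (0 6 5 8 1 10 4 7 9 11)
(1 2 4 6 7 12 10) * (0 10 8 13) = (0 10 1 2 4 6 7 12 8 13) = [10, 2, 4, 3, 6, 5, 7, 12, 13, 9, 1, 11, 8, 0]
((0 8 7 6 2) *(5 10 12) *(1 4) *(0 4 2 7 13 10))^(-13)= ((0 8 13 10 12 5)(1 2 4)(6 7))^(-13)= (0 5 12 10 13 8)(1 4 2)(6 7)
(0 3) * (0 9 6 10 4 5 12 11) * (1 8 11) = (0 3 9 6 10 4 5 12 1 8 11) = [3, 8, 2, 9, 5, 12, 10, 7, 11, 6, 4, 0, 1]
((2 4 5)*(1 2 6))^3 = ((1 2 4 5 6))^3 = (1 5 2 6 4)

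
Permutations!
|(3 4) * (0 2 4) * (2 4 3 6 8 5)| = |(0 4 6 8 5 2 3)| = 7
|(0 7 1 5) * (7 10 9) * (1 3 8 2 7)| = |(0 10 9 1 5)(2 7 3 8)| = 20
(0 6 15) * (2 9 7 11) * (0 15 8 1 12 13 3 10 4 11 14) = (15)(0 6 8 1 12 13 3 10 4 11 2 9 7 14) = [6, 12, 9, 10, 11, 5, 8, 14, 1, 7, 4, 2, 13, 3, 0, 15]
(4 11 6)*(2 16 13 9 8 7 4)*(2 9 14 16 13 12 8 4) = (2 13 14 16 12 8 7)(4 11 6 9) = [0, 1, 13, 3, 11, 5, 9, 2, 7, 4, 10, 6, 8, 14, 16, 15, 12]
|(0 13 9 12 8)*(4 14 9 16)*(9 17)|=|(0 13 16 4 14 17 9 12 8)|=9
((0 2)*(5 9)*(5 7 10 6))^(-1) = ((0 2)(5 9 7 10 6))^(-1) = (0 2)(5 6 10 7 9)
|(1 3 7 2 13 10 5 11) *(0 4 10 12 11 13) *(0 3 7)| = 11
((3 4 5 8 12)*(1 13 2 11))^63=(1 11 2 13)(3 8 4 12 5)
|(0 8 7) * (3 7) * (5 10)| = |(0 8 3 7)(5 10)| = 4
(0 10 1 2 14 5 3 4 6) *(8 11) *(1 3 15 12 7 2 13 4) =(0 10 3 1 13 4 6)(2 14 5 15 12 7)(8 11) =[10, 13, 14, 1, 6, 15, 0, 2, 11, 9, 3, 8, 7, 4, 5, 12]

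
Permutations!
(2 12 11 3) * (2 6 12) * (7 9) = (3 6 12 11)(7 9) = [0, 1, 2, 6, 4, 5, 12, 9, 8, 7, 10, 3, 11]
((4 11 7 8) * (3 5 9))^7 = (3 5 9)(4 8 7 11)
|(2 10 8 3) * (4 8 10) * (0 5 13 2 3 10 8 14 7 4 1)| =30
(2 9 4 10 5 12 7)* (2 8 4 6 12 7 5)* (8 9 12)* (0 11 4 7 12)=(0 11 4 10 2)(5 12)(6 8 7 9)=[11, 1, 0, 3, 10, 12, 8, 9, 7, 6, 2, 4, 5]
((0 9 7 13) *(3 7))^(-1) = (0 13 7 3 9)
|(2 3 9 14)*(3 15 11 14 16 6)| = |(2 15 11 14)(3 9 16 6)| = 4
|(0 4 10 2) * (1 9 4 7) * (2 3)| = 8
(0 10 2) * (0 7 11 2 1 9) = [10, 9, 7, 3, 4, 5, 6, 11, 8, 0, 1, 2] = (0 10 1 9)(2 7 11)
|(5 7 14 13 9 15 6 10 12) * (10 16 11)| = |(5 7 14 13 9 15 6 16 11 10 12)| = 11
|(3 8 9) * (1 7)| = 6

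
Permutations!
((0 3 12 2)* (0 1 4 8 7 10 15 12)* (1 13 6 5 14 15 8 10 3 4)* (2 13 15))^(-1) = (0 3 7 8 10 4)(2 14 5 6 13 12 15)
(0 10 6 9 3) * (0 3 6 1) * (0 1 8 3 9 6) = [10, 1, 2, 9, 4, 5, 6, 7, 3, 0, 8] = (0 10 8 3 9)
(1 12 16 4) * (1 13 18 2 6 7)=(1 12 16 4 13 18 2 6 7)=[0, 12, 6, 3, 13, 5, 7, 1, 8, 9, 10, 11, 16, 18, 14, 15, 4, 17, 2]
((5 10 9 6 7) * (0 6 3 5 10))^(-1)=((0 6 7 10 9 3 5))^(-1)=(0 5 3 9 10 7 6)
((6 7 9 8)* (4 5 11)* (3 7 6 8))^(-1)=((3 7 9)(4 5 11))^(-1)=(3 9 7)(4 11 5)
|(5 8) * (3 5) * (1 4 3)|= 5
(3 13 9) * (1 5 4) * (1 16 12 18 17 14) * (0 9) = (0 9 3 13)(1 5 4 16 12 18 17 14) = [9, 5, 2, 13, 16, 4, 6, 7, 8, 3, 10, 11, 18, 0, 1, 15, 12, 14, 17]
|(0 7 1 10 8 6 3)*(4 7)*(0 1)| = 15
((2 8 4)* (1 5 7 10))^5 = ((1 5 7 10)(2 8 4))^5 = (1 5 7 10)(2 4 8)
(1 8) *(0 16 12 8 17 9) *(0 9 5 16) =(1 17 5 16 12 8) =[0, 17, 2, 3, 4, 16, 6, 7, 1, 9, 10, 11, 8, 13, 14, 15, 12, 5]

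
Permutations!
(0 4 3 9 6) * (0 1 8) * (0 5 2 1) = (0 4 3 9 6)(1 8 5 2) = [4, 8, 1, 9, 3, 2, 0, 7, 5, 6]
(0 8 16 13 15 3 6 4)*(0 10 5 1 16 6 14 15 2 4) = (0 8 6)(1 16 13 2 4 10 5)(3 14 15) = [8, 16, 4, 14, 10, 1, 0, 7, 6, 9, 5, 11, 12, 2, 15, 3, 13]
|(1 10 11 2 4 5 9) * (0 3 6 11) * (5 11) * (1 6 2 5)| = |(0 3 2 4 11 5 9 6 1 10)| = 10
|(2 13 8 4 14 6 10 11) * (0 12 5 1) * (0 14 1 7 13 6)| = 36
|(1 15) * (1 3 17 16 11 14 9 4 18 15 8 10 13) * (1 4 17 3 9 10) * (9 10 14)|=20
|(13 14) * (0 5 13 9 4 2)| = |(0 5 13 14 9 4 2)| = 7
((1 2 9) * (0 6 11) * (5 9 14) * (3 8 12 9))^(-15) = (1 2 14 5 3 8 12 9)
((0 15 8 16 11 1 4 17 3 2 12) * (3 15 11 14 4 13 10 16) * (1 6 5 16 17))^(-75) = (0 14 17 12 16 10 2 5 13 3 6 1 8 11 4 15)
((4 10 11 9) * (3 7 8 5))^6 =(3 8)(4 11)(5 7)(9 10) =((3 7 8 5)(4 10 11 9))^6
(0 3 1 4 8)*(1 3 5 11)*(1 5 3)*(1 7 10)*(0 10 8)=(0 3 7 8 10 1 4)(5 11)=[3, 4, 2, 7, 0, 11, 6, 8, 10, 9, 1, 5]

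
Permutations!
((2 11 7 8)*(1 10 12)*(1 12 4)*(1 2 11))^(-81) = ((12)(1 10 4 2)(7 8 11))^(-81) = (12)(1 2 4 10)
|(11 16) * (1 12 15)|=|(1 12 15)(11 16)|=6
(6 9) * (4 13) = (4 13)(6 9) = [0, 1, 2, 3, 13, 5, 9, 7, 8, 6, 10, 11, 12, 4]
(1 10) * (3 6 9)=[0, 10, 2, 6, 4, 5, 9, 7, 8, 3, 1]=(1 10)(3 6 9)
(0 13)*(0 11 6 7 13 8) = (0 8)(6 7 13 11) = [8, 1, 2, 3, 4, 5, 7, 13, 0, 9, 10, 6, 12, 11]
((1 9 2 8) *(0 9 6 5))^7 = (9)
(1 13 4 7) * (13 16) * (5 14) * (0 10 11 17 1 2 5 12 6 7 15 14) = (0 10 11 17 1 16 13 4 15 14 12 6 7 2 5) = [10, 16, 5, 3, 15, 0, 7, 2, 8, 9, 11, 17, 6, 4, 12, 14, 13, 1]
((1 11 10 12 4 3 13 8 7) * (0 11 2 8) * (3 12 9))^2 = ((0 11 10 9 3 13)(1 2 8 7)(4 12))^2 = (0 10 3)(1 8)(2 7)(9 13 11)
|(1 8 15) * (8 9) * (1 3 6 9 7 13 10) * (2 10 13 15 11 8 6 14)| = |(1 7 15 3 14 2 10)(6 9)(8 11)| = 14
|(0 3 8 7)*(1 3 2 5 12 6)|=|(0 2 5 12 6 1 3 8 7)|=9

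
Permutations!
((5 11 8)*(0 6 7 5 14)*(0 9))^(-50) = (0 14 11 7)(5 6 9 8)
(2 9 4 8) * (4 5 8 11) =[0, 1, 9, 3, 11, 8, 6, 7, 2, 5, 10, 4] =(2 9 5 8)(4 11)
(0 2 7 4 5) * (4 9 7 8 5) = (0 2 8 5)(7 9) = [2, 1, 8, 3, 4, 0, 6, 9, 5, 7]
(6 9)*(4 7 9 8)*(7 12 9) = (4 12 9 6 8) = [0, 1, 2, 3, 12, 5, 8, 7, 4, 6, 10, 11, 9]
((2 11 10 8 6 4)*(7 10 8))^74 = (2 4 6 8 11)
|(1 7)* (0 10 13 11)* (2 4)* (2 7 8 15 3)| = |(0 10 13 11)(1 8 15 3 2 4 7)| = 28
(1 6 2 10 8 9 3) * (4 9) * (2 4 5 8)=[0, 6, 10, 1, 9, 8, 4, 7, 5, 3, 2]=(1 6 4 9 3)(2 10)(5 8)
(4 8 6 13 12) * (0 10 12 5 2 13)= (0 10 12 4 8 6)(2 13 5)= [10, 1, 13, 3, 8, 2, 0, 7, 6, 9, 12, 11, 4, 5]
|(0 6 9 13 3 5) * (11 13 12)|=|(0 6 9 12 11 13 3 5)|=8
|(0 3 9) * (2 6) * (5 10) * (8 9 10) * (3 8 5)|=6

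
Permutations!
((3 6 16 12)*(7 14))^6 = (3 16)(6 12)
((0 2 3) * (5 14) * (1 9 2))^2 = ((0 1 9 2 3)(5 14))^2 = (14)(0 9 3 1 2)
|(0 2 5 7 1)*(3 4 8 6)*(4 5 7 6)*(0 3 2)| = 6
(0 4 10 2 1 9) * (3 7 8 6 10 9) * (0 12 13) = (0 4 9 12 13)(1 3 7 8 6 10 2) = [4, 3, 1, 7, 9, 5, 10, 8, 6, 12, 2, 11, 13, 0]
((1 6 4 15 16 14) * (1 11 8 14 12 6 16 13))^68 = (1 15 6 16 13 4 12)(8 11 14)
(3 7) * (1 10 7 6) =(1 10 7 3 6) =[0, 10, 2, 6, 4, 5, 1, 3, 8, 9, 7]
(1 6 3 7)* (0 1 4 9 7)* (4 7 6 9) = (0 1 9 6 3) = [1, 9, 2, 0, 4, 5, 3, 7, 8, 6]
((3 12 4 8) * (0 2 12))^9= ((0 2 12 4 8 3))^9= (0 4)(2 8)(3 12)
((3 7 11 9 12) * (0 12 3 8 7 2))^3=((0 12 8 7 11 9 3 2))^3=(0 7 3 12 11 2 8 9)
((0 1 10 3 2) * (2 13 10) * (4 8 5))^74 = (0 2 1)(3 10 13)(4 5 8)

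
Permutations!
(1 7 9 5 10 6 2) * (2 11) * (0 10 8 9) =(0 10 6 11 2 1 7)(5 8 9) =[10, 7, 1, 3, 4, 8, 11, 0, 9, 5, 6, 2]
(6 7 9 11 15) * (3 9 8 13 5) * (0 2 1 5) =(0 2 1 5 3 9 11 15 6 7 8 13) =[2, 5, 1, 9, 4, 3, 7, 8, 13, 11, 10, 15, 12, 0, 14, 6]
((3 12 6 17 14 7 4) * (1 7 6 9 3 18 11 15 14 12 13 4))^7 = ((1 7)(3 13 4 18 11 15 14 6 17 12 9))^7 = (1 7)(3 6 18 9 14 4 12 15 13 17 11)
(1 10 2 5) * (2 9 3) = [0, 10, 5, 2, 4, 1, 6, 7, 8, 3, 9] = (1 10 9 3 2 5)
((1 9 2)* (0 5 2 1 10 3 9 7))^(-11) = ((0 5 2 10 3 9 1 7))^(-11) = (0 9 2 7 3 5 1 10)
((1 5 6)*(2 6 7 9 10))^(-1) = ((1 5 7 9 10 2 6))^(-1) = (1 6 2 10 9 7 5)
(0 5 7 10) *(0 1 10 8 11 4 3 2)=(0 5 7 8 11 4 3 2)(1 10)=[5, 10, 0, 2, 3, 7, 6, 8, 11, 9, 1, 4]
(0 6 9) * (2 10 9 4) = (0 6 4 2 10 9) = [6, 1, 10, 3, 2, 5, 4, 7, 8, 0, 9]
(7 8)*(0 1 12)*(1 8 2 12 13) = (0 8 7 2 12)(1 13) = [8, 13, 12, 3, 4, 5, 6, 2, 7, 9, 10, 11, 0, 1]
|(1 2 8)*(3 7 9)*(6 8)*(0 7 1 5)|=|(0 7 9 3 1 2 6 8 5)|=9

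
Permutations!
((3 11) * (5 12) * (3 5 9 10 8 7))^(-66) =(3 8 9 5)(7 10 12 11)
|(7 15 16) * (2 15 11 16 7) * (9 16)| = 6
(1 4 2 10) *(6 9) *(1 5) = (1 4 2 10 5)(6 9) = [0, 4, 10, 3, 2, 1, 9, 7, 8, 6, 5]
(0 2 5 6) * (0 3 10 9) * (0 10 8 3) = (0 2 5 6)(3 8)(9 10) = [2, 1, 5, 8, 4, 6, 0, 7, 3, 10, 9]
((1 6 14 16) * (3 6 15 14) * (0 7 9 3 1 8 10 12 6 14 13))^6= ((0 7 9 3 14 16 8 10 12 6 1 15 13))^6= (0 8 13 16 15 14 1 3 6 9 12 7 10)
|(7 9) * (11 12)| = 2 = |(7 9)(11 12)|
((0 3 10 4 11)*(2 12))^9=((0 3 10 4 11)(2 12))^9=(0 11 4 10 3)(2 12)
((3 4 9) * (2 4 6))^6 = ((2 4 9 3 6))^6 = (2 4 9 3 6)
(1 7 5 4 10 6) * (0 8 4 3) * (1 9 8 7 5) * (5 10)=(0 7 1 10 6 9 8 4 5 3)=[7, 10, 2, 0, 5, 3, 9, 1, 4, 8, 6]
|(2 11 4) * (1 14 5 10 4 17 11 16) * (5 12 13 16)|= 20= |(1 14 12 13 16)(2 5 10 4)(11 17)|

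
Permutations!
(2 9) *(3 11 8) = [0, 1, 9, 11, 4, 5, 6, 7, 3, 2, 10, 8] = (2 9)(3 11 8)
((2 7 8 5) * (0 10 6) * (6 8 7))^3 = (0 5)(2 10)(6 8)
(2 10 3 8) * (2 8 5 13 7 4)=(2 10 3 5 13 7 4)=[0, 1, 10, 5, 2, 13, 6, 4, 8, 9, 3, 11, 12, 7]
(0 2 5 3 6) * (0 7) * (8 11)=(0 2 5 3 6 7)(8 11)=[2, 1, 5, 6, 4, 3, 7, 0, 11, 9, 10, 8]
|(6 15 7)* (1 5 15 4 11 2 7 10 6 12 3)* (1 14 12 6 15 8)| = |(1 5 8)(2 7 6 4 11)(3 14 12)(10 15)| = 30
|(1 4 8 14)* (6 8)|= |(1 4 6 8 14)|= 5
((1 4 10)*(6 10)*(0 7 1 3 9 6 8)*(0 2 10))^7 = (0 3 8 7 9 2 1 6 10 4)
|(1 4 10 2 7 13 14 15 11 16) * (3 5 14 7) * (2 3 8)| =|(1 4 10 3 5 14 15 11 16)(2 8)(7 13)| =18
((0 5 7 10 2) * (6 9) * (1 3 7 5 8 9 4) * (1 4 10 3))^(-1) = (0 2 10 6 9 8)(3 7)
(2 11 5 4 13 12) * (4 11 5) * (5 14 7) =(2 14 7 5 11 4 13 12) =[0, 1, 14, 3, 13, 11, 6, 5, 8, 9, 10, 4, 2, 12, 7]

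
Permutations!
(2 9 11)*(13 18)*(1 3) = (1 3)(2 9 11)(13 18) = [0, 3, 9, 1, 4, 5, 6, 7, 8, 11, 10, 2, 12, 18, 14, 15, 16, 17, 13]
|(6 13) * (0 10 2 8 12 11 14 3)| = 8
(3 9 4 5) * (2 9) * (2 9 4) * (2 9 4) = [0, 1, 2, 4, 5, 3, 6, 7, 8, 9] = (9)(3 4 5)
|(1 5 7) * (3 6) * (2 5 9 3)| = |(1 9 3 6 2 5 7)| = 7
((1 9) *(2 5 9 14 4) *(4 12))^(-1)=((1 14 12 4 2 5 9))^(-1)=(1 9 5 2 4 12 14)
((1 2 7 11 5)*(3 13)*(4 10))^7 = (1 7 5 2 11)(3 13)(4 10)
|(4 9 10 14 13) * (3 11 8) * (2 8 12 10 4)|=8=|(2 8 3 11 12 10 14 13)(4 9)|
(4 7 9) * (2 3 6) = (2 3 6)(4 7 9) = [0, 1, 3, 6, 7, 5, 2, 9, 8, 4]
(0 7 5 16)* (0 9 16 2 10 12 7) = (2 10 12 7 5)(9 16) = [0, 1, 10, 3, 4, 2, 6, 5, 8, 16, 12, 11, 7, 13, 14, 15, 9]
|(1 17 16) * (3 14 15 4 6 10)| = |(1 17 16)(3 14 15 4 6 10)| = 6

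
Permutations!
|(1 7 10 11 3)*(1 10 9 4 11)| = 7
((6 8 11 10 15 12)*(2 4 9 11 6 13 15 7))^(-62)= (2 10 9)(4 7 11)(12 13 15)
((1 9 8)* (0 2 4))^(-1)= (0 4 2)(1 8 9)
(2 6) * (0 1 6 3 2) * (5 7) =(0 1 6)(2 3)(5 7) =[1, 6, 3, 2, 4, 7, 0, 5]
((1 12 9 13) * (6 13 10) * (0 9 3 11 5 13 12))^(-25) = ((0 9 10 6 12 3 11 5 13 1))^(-25) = (0 3)(1 12)(5 10)(6 13)(9 11)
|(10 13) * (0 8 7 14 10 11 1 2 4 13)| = 5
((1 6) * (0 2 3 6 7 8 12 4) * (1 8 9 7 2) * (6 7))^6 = ((0 1 2 3 7 9 6 8 12 4))^6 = (0 6 2 12 7)(1 8 3 4 9)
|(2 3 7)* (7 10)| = 4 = |(2 3 10 7)|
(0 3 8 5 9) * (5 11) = (0 3 8 11 5 9) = [3, 1, 2, 8, 4, 9, 6, 7, 11, 0, 10, 5]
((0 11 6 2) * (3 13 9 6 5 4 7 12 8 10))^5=(0 12 9 5 10 2 7 13 11 8 6 4 3)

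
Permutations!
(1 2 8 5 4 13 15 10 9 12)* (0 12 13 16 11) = (0 12 1 2 8 5 4 16 11)(9 13 15 10) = [12, 2, 8, 3, 16, 4, 6, 7, 5, 13, 9, 0, 1, 15, 14, 10, 11]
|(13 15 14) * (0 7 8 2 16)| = |(0 7 8 2 16)(13 15 14)| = 15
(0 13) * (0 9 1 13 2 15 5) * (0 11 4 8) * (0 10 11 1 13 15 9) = (0 2 9 13)(1 15 5)(4 8 10 11) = [2, 15, 9, 3, 8, 1, 6, 7, 10, 13, 11, 4, 12, 0, 14, 5]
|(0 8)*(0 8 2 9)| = 3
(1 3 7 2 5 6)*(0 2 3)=(0 2 5 6 1)(3 7)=[2, 0, 5, 7, 4, 6, 1, 3]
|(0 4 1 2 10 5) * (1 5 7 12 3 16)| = |(0 4 5)(1 2 10 7 12 3 16)| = 21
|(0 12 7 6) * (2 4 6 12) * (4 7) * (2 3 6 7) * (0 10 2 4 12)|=7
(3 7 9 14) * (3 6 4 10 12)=[0, 1, 2, 7, 10, 5, 4, 9, 8, 14, 12, 11, 3, 13, 6]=(3 7 9 14 6 4 10 12)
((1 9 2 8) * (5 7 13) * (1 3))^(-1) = (1 3 8 2 9)(5 13 7)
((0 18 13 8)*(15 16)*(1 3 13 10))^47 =(0 13 1 18 8 3 10)(15 16)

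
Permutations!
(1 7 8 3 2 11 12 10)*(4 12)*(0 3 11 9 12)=(0 3 2 9 12 10 1 7 8 11 4)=[3, 7, 9, 2, 0, 5, 6, 8, 11, 12, 1, 4, 10]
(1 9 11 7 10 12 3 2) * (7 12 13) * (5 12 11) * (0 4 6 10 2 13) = (0 4 6 10)(1 9 5 12 3 13 7 2) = [4, 9, 1, 13, 6, 12, 10, 2, 8, 5, 0, 11, 3, 7]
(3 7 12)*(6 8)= (3 7 12)(6 8)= [0, 1, 2, 7, 4, 5, 8, 12, 6, 9, 10, 11, 3]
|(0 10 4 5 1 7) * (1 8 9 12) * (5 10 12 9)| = |(0 12 1 7)(4 10)(5 8)| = 4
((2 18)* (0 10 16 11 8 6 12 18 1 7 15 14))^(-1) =(0 14 15 7 1 2 18 12 6 8 11 16 10)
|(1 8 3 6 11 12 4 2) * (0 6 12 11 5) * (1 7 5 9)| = |(0 6 9 1 8 3 12 4 2 7 5)| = 11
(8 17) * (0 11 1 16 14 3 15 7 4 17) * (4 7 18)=(0 11 1 16 14 3 15 18 4 17 8)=[11, 16, 2, 15, 17, 5, 6, 7, 0, 9, 10, 1, 12, 13, 3, 18, 14, 8, 4]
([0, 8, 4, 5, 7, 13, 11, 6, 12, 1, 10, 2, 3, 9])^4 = [0, 5, 11, 1, 2, 8, 7, 4, 13, 3, 10, 6, 9, 12]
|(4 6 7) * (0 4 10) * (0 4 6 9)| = 6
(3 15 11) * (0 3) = (0 3 15 11) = [3, 1, 2, 15, 4, 5, 6, 7, 8, 9, 10, 0, 12, 13, 14, 11]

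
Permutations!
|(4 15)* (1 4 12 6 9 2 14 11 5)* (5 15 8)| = |(1 4 8 5)(2 14 11 15 12 6 9)| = 28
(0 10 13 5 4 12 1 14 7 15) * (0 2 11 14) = (0 10 13 5 4 12 1)(2 11 14 7 15) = [10, 0, 11, 3, 12, 4, 6, 15, 8, 9, 13, 14, 1, 5, 7, 2]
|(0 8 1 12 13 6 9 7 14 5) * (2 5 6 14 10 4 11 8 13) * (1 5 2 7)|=|(0 13 14 6 9 1 12 7 10 4 11 8 5)|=13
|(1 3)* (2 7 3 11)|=5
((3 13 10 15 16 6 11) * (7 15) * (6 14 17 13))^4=((3 6 11)(7 15 16 14 17 13 10))^4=(3 6 11)(7 17 15 13 16 10 14)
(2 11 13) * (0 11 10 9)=(0 11 13 2 10 9)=[11, 1, 10, 3, 4, 5, 6, 7, 8, 0, 9, 13, 12, 2]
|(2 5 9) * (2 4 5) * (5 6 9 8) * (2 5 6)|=6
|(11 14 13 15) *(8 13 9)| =|(8 13 15 11 14 9)| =6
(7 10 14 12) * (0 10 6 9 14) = (0 10)(6 9 14 12 7) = [10, 1, 2, 3, 4, 5, 9, 6, 8, 14, 0, 11, 7, 13, 12]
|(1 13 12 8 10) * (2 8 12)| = 5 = |(1 13 2 8 10)|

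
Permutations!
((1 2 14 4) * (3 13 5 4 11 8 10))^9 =(1 4 5 13 3 10 8 11 14 2)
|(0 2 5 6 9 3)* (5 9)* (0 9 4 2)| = |(2 4)(3 9)(5 6)| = 2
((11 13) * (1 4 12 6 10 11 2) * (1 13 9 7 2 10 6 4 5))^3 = (1 5)(2 11)(4 12)(7 10)(9 13)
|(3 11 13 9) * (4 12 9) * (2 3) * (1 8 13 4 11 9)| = 6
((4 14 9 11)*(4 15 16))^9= (4 11)(9 16)(14 15)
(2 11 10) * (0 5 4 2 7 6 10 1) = [5, 0, 11, 3, 2, 4, 10, 6, 8, 9, 7, 1] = (0 5 4 2 11 1)(6 10 7)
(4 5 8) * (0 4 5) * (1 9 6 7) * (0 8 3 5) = (0 4 8)(1 9 6 7)(3 5) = [4, 9, 2, 5, 8, 3, 7, 1, 0, 6]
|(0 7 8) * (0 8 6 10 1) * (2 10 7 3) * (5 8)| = |(0 3 2 10 1)(5 8)(6 7)| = 10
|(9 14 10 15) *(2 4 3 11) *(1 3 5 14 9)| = 9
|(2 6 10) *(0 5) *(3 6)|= |(0 5)(2 3 6 10)|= 4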